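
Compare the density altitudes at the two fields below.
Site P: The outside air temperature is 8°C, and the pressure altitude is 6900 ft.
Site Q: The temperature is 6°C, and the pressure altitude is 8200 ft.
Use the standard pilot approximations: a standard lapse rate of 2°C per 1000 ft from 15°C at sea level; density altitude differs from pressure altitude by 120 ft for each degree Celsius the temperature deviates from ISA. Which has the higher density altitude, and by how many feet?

Site P: ISA temp = 1.2°C, deviation +6.8°C, DA = 6900 + 120 × 6.8 = 7716 ft.
Site Q: ISA temp = -1.4°C, deviation +7.4°C, DA = 8200 + 120 × 7.4 = 9088 ft.
Site Q is higher by 9088 − 7716 = 1372 ft.

Site Q by 1372 ft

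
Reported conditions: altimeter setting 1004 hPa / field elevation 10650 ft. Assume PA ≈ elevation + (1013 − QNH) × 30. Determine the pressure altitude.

10920 ft

Pressure correction = (1013 − 1004) × 30 = +270 ft.
Pressure altitude = 10650 + (+270) = 10920 ft.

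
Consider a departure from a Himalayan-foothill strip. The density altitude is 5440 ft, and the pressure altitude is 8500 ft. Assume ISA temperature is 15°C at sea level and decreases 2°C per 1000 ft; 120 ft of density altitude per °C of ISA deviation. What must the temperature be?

Density altitude − pressure altitude = 5440 − 8500 = -3060 ft.
At 120 ft/°C that is an ISA deviation of -3060/120 = -25.5°C.
ISA temperature at 8500 ft = 15 − 2 × (8500/1000) = -2°C.
OAT = ISA + deviation = -2 + (-25.5) = -27.5°C.

-27.5°C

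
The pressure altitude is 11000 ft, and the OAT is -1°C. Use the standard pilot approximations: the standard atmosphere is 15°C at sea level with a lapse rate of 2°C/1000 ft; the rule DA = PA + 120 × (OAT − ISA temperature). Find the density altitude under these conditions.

ISA temperature at 11000 ft = 15 − 2 × (11000/1000) = -7°C.
ISA deviation = -1 − (-7) = +6°C.
Density altitude = 11000 + 120 × (6) = 11000 + (+720) = 11720 ft.

11720 ft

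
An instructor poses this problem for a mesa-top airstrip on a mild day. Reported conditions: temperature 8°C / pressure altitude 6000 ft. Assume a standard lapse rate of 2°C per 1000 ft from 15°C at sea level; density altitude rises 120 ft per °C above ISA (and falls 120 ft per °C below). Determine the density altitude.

ISA temperature at 6000 ft = 15 − 2 × (6000/1000) = 3°C.
ISA deviation = 8 − 3 = +5°C.
Density altitude = 6000 + 120 × (5) = 6000 + (+600) = 6600 ft.

6600 ft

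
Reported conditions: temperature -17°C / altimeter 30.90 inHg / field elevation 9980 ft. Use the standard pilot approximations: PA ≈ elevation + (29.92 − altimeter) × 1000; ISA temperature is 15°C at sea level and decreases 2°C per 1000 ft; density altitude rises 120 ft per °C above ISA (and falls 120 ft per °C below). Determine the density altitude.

7320 ft

Pressure altitude = 9980 + (29.92 − 30.90) × 1000 = 9980 + (-980) = 9000 ft.
ISA temperature at 9000 ft = 15 − 2 × (9000/1000) = -3°C.
ISA deviation = -17 − (-3) = -14°C.
Density altitude = 9000 + 120 × (-14) = 7320 ft.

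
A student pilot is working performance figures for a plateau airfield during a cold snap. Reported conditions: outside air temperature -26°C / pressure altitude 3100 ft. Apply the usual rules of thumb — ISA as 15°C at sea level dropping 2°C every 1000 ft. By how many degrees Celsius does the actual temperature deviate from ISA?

ISA temperature at 3100 ft = 15 − 2 × (3100/1000) = 8.8°C.
Deviation = OAT − ISA = -26 − 8.8 = -34.8°C.

ISA-34.8°C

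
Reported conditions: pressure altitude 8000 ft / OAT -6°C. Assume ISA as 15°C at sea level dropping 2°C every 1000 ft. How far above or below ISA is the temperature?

ISA-5°C

ISA temperature at 8000 ft = 15 − 2 × (8000/1000) = -1°C.
Deviation = OAT − ISA = -6 − (-1) = -5°C.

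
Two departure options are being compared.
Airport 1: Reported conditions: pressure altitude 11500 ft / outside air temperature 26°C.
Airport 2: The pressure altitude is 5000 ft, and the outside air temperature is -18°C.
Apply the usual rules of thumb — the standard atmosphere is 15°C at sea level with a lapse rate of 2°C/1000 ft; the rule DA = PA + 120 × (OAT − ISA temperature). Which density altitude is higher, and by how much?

Airport 1: ISA temp = -8°C, deviation +34°C, DA = 11500 + 120 × 34 = 15580 ft.
Airport 2: ISA temp = 5°C, deviation -23°C, DA = 5000 + 120 × (-23) = 2240 ft.
Airport 1 is higher by 15580 − 2240 = 13340 ft.

Airport 1 by 13340 ft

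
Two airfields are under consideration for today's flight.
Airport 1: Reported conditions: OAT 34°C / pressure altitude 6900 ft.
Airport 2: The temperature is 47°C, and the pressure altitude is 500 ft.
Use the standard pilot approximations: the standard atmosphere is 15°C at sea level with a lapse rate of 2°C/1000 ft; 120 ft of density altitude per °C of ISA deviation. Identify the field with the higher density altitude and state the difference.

Airport 1: ISA temp = 1.2°C, deviation +32.8°C, DA = 6900 + 120 × 32.8 = 10836 ft.
Airport 2: ISA temp = 14°C, deviation +33°C, DA = 500 + 120 × 33 = 4460 ft.
Airport 1 is higher by 10836 − 4460 = 6376 ft.

Airport 1 by 6376 ft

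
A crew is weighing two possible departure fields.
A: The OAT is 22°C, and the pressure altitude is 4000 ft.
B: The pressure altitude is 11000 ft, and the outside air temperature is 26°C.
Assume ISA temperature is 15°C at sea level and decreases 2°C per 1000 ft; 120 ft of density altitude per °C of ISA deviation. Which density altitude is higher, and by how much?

A: ISA temp = 7°C, deviation +15°C, DA = 4000 + 120 × 15 = 5800 ft.
B: ISA temp = -7°C, deviation +33°C, DA = 11000 + 120 × 33 = 14960 ft.
B is higher by 14960 − 5800 = 9160 ft.

B by 9160 ft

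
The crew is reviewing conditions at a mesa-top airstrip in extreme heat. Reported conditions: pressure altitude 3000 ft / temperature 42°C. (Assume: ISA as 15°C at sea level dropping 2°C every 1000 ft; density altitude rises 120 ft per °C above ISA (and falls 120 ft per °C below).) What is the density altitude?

6960 ft

ISA temperature at 3000 ft = 15 − 2 × (3000/1000) = 9°C.
ISA deviation = 42 − 9 = +33°C.
Density altitude = 3000 + 120 × (33) = 3000 + (+3960) = 6960 ft.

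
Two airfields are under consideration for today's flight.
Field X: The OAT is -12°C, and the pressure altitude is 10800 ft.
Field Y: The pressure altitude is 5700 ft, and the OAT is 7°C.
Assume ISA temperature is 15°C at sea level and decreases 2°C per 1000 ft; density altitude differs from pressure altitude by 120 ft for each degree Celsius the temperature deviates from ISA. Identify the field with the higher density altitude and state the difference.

Field X: ISA temp = -6.6°C, deviation -5.4°C, DA = 10800 + 120 × (-5.4) = 10152 ft.
Field Y: ISA temp = 3.6°C, deviation +3.4°C, DA = 5700 + 120 × 3.4 = 6108 ft.
Field X is higher by 10152 − 6108 = 4044 ft.

Field X by 4044 ft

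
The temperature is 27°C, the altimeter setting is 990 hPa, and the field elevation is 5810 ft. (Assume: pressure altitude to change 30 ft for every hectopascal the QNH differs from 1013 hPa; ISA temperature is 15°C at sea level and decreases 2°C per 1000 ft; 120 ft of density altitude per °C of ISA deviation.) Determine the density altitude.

Pressure altitude = 5810 + (1013 − 990) × 30 = 5810 + (+690) = 6500 ft.
ISA temperature at 6500 ft = 15 − 2 × (6500/1000) = 2°C.
ISA deviation = 27 − 2 = +25°C.
Density altitude = 6500 + 120 × (25) = 9500 ft.

9500 ft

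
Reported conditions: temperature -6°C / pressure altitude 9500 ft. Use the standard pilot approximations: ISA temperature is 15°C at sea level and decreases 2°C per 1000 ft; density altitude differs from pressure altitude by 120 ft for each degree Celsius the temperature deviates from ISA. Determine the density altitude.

9260 ft

ISA temperature at 9500 ft = 15 − 2 × (9500/1000) = -4°C.
ISA deviation = -6 − (-4) = -2°C.
Density altitude = 9500 + 120 × (-2) = 9500 + (-240) = 9260 ft.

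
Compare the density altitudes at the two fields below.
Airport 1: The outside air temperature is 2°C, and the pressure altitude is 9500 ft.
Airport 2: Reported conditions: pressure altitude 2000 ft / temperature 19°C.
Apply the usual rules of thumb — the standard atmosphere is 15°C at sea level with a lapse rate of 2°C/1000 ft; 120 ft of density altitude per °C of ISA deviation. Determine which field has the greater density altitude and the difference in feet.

Airport 1 by 7260 ft

Airport 1: ISA temp = -4°C, deviation +6°C, DA = 9500 + 120 × 6 = 10220 ft.
Airport 2: ISA temp = 11°C, deviation +8°C, DA = 2000 + 120 × 8 = 2960 ft.
Airport 1 is higher by 10220 − 2960 = 7260 ft.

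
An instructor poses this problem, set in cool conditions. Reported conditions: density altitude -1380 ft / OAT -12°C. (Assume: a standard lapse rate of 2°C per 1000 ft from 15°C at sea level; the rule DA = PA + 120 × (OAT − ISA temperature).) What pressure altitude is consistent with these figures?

1500 ft

DA = PA + 120 × (OAT − (15 − 2·PA/1000)) = PA + 120·OAT − 1800 + 0.24·PA = 1.24·PA + 120·OAT − 1800.
So 1.24·PA = -1380 − 120 × (-12) + 1800 = 1860.
PA = 1860 / 1.24 = 1500 ft.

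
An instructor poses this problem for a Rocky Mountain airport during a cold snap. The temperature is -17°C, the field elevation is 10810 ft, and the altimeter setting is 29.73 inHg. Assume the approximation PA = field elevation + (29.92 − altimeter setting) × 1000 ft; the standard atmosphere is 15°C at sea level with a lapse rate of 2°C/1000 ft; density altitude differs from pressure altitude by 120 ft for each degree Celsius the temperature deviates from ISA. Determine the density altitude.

9800 ft

Pressure altitude = 10810 + (29.92 − 29.73) × 1000 = 10810 + (+190) = 11000 ft.
ISA temperature at 11000 ft = 15 − 2 × (11000/1000) = -7°C.
ISA deviation = -17 − (-7) = -10°C.
Density altitude = 11000 + 120 × (-10) = 9800 ft.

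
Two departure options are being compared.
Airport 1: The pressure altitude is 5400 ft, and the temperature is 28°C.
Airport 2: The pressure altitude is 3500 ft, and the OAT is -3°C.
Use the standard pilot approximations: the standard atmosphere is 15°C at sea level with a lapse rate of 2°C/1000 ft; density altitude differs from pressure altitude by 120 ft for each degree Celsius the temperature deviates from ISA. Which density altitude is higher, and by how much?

Airport 1 by 6076 ft

Airport 1: ISA temp = 4.2°C, deviation +23.8°C, DA = 5400 + 120 × 23.8 = 8256 ft.
Airport 2: ISA temp = 8°C, deviation -11°C, DA = 3500 + 120 × (-11) = 2180 ft.
Airport 1 is higher by 8256 − 2180 = 6076 ft.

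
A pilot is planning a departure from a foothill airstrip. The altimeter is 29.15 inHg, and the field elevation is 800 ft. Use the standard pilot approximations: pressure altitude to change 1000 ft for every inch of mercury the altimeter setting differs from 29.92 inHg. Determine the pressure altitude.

1570 ft

Pressure correction = (29.92 − 29.15) × 1000 = +770 ft.
Pressure altitude = 800 + (+770) = 1570 ft.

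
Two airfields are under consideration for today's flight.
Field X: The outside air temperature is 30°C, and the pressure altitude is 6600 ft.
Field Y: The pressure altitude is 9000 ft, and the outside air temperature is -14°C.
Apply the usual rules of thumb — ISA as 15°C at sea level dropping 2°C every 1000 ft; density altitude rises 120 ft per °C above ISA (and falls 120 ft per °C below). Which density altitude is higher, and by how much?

Field X: ISA temp = 1.8°C, deviation +28.2°C, DA = 6600 + 120 × 28.2 = 9984 ft.
Field Y: ISA temp = -3°C, deviation -11°C, DA = 9000 + 120 × (-11) = 7680 ft.
Field X is higher by 9984 − 7680 = 2304 ft.

Field X by 2304 ft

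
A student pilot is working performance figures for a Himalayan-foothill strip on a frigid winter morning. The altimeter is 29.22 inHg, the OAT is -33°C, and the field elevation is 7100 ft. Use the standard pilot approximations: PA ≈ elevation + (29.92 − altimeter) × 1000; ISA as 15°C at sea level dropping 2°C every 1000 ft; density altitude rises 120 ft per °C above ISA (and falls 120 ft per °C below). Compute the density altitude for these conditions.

Pressure altitude = 7100 + (29.92 − 29.22) × 1000 = 7100 + (+700) = 7800 ft.
ISA temperature at 7800 ft = 15 − 2 × (7800/1000) = -0.6°C.
ISA deviation = -33 − (-0.6) = -32.4°C.
Density altitude = 7800 + 120 × (-32.4) = 3912 ft.

3912 ft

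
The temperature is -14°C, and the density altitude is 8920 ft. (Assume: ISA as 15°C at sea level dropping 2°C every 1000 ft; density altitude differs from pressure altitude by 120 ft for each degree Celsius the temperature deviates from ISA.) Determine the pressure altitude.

10000 ft

DA = PA + 120 × (OAT − (15 − 2·PA/1000)) = PA + 120·OAT − 1800 + 0.24·PA = 1.24·PA + 120·OAT − 1800.
So 1.24·PA = 8920 − 120 × (-14) + 1800 = 12400.
PA = 12400 / 1.24 = 10000 ft.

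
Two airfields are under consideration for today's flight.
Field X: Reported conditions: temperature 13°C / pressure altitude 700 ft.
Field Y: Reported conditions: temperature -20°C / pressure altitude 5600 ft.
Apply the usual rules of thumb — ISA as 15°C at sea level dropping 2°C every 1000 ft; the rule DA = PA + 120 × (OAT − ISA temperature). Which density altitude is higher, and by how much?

Field Y by 2116 ft

Field X: ISA temp = 13.6°C, deviation -0.6°C, DA = 700 + 120 × (-0.6) = 628 ft.
Field Y: ISA temp = 3.8°C, deviation -23.8°C, DA = 5600 + 120 × (-23.8) = 2744 ft.
Field Y is higher by 2744 − 628 = 2116 ft.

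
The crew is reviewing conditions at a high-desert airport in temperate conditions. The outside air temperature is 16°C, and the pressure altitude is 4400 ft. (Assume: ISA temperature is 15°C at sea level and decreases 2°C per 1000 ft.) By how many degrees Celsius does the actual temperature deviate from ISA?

ISA temperature at 4400 ft = 15 − 2 × (4400/1000) = 6.2°C.
Deviation = OAT − ISA = 16 − 6.2 = +9.8°C.

ISA+9.8°C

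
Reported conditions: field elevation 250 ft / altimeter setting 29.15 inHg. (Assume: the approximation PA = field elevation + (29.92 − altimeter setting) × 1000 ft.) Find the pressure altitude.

Pressure correction = (29.92 − 29.15) × 1000 = +770 ft.
Pressure altitude = 250 + (+770) = 1020 ft.

1020 ft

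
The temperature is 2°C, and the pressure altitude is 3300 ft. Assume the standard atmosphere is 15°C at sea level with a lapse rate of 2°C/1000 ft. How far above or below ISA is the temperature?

ISA-6.4°C

ISA temperature at 3300 ft = 15 − 2 × (3300/1000) = 8.4°C.
Deviation = OAT − ISA = 2 − 8.4 = -6.4°C.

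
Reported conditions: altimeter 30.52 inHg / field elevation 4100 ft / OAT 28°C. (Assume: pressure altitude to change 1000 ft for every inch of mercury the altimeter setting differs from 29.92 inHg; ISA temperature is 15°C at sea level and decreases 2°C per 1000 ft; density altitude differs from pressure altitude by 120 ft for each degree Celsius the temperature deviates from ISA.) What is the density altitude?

Pressure altitude = 4100 + (29.92 − 30.52) × 1000 = 4100 + (-600) = 3500 ft.
ISA temperature at 3500 ft = 15 − 2 × (3500/1000) = 8°C.
ISA deviation = 28 − 8 = +20°C.
Density altitude = 3500 + 120 × (20) = 5900 ft.

5900 ft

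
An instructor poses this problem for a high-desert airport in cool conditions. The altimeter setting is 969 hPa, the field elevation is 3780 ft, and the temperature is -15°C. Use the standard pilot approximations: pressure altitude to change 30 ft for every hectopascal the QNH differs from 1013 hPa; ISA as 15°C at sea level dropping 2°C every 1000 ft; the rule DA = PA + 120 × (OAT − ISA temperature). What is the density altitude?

2724 ft

Pressure altitude = 3780 + (1013 − 969) × 30 = 3780 + (+1320) = 5100 ft.
ISA temperature at 5100 ft = 15 − 2 × (5100/1000) = 4.8°C.
ISA deviation = -15 − 4.8 = -19.8°C.
Density altitude = 5100 + 120 × (-19.8) = 2724 ft.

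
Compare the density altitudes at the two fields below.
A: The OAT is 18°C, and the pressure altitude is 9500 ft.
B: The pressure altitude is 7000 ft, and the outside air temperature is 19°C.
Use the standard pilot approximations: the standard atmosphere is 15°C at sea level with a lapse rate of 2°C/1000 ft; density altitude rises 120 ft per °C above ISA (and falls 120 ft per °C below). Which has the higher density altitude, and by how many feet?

A by 2980 ft

A: ISA temp = -4°C, deviation +22°C, DA = 9500 + 120 × 22 = 12140 ft.
B: ISA temp = 1°C, deviation +18°C, DA = 7000 + 120 × 18 = 9160 ft.
A is higher by 12140 − 9160 = 2980 ft.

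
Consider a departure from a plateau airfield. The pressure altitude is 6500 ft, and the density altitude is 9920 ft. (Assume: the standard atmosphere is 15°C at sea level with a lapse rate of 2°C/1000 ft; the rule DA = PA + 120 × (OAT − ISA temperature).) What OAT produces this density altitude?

30.5°C

Density altitude − pressure altitude = 9920 − 6500 = +3420 ft.
At 120 ft/°C that is an ISA deviation of 3420/120 = +28.5°C.
ISA temperature at 6500 ft = 15 − 2 × (6500/1000) = 2°C.
OAT = ISA + deviation = 2 + (+28.5) = 30.5°C.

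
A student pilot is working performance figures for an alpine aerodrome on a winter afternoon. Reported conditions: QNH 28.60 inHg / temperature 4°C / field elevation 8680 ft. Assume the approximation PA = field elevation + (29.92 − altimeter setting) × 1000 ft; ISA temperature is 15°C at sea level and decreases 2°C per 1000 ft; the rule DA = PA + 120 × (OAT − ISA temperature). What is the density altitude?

11080 ft

Pressure altitude = 8680 + (29.92 − 28.60) × 1000 = 8680 + (+1320) = 10000 ft.
ISA temperature at 10000 ft = 15 − 2 × (10000/1000) = -5°C.
ISA deviation = 4 − (-5) = +9°C.
Density altitude = 10000 + 120 × (9) = 11080 ft.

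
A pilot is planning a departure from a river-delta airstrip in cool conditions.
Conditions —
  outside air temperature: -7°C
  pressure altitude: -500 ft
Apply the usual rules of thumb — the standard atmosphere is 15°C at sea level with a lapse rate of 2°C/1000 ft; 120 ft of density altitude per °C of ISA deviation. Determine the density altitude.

-3260 ft

ISA temperature at -500 ft = 15 − 2 × (-500/1000) = 16°C.
ISA deviation = -7 − 16 = -23°C.
Density altitude = -500 + 120 × (-23) = -500 + (-2760) = -3260 ft.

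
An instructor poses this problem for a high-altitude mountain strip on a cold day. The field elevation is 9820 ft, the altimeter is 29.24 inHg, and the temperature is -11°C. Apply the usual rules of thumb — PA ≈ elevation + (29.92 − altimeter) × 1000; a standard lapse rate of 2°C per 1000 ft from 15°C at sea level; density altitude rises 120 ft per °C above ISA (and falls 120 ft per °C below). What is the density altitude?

Pressure altitude = 9820 + (29.92 − 29.24) × 1000 = 9820 + (+680) = 10500 ft.
ISA temperature at 10500 ft = 15 − 2 × (10500/1000) = -6°C.
ISA deviation = -11 − (-6) = -5°C.
Density altitude = 10500 + 120 × (-5) = 9900 ft.

9900 ft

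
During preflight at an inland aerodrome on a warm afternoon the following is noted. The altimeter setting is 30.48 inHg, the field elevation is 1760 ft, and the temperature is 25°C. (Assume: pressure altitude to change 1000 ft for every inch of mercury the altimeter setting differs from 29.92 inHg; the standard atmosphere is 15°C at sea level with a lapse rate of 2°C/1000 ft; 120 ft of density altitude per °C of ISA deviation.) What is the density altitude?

Pressure altitude = 1760 + (29.92 − 30.48) × 1000 = 1760 + (-560) = 1200 ft.
ISA temperature at 1200 ft = 15 − 2 × (1200/1000) = 12.6°C.
ISA deviation = 25 − 12.6 = +12.4°C.
Density altitude = 1200 + 120 × (12.4) = 2688 ft.

2688 ft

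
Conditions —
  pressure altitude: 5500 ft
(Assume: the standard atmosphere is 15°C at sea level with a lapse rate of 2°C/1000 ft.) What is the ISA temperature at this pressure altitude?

4°C

ISA temperature = 15 − 2 × (5500/1000) = 15 − 11 = 4°C.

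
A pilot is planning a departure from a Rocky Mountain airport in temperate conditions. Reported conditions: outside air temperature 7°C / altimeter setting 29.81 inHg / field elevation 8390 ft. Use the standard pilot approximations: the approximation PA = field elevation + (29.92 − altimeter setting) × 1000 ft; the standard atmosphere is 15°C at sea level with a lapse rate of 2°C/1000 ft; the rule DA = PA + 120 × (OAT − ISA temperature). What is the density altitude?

Pressure altitude = 8390 + (29.92 − 29.81) × 1000 = 8390 + (+110) = 8500 ft.
ISA temperature at 8500 ft = 15 − 2 × (8500/1000) = -2°C.
ISA deviation = 7 − (-2) = +9°C.
Density altitude = 8500 + 120 × (9) = 9580 ft.

9580 ft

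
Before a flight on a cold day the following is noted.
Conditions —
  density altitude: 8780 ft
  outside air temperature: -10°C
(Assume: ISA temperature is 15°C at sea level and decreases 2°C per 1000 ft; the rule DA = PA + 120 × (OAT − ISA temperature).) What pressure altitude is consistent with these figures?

9500 ft

DA = PA + 120 × (OAT − (15 − 2·PA/1000)) = PA + 120·OAT − 1800 + 0.24·PA = 1.24·PA + 120·OAT − 1800.
So 1.24·PA = 8780 − 120 × (-10) + 1800 = 11780.
PA = 11780 / 1.24 = 9500 ft.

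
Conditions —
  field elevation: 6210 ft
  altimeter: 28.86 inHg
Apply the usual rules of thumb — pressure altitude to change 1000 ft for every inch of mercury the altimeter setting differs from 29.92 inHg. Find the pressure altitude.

Pressure correction = (29.92 − 28.86) × 1000 = +1060 ft.
Pressure altitude = 6210 + (+1060) = 7270 ft.

7270 ft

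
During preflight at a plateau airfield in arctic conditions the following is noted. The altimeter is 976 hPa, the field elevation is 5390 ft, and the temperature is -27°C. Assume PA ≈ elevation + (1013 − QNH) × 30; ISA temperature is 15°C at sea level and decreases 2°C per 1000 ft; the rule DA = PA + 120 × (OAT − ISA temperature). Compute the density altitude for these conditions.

Pressure altitude = 5390 + (1013 − 976) × 30 = 5390 + (+1110) = 6500 ft.
ISA temperature at 6500 ft = 15 − 2 × (6500/1000) = 2°C.
ISA deviation = -27 − 2 = -29°C.
Density altitude = 6500 + 120 × (-29) = 3020 ft.

3020 ft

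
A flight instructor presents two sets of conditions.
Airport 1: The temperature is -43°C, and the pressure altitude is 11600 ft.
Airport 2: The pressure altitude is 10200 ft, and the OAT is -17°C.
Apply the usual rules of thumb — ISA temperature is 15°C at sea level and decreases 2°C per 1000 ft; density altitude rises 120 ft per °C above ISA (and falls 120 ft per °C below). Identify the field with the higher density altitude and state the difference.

Airport 2 by 1384 ft

Airport 1: ISA temp = -8.2°C, deviation -34.8°C, DA = 11600 + 120 × (-34.8) = 7424 ft.
Airport 2: ISA temp = -5.4°C, deviation -11.6°C, DA = 10200 + 120 × (-11.6) = 8808 ft.
Airport 2 is higher by 8808 − 7424 = 1384 ft.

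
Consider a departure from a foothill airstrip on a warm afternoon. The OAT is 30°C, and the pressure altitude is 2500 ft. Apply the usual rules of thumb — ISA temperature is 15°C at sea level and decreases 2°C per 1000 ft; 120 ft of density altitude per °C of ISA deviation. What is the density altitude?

ISA temperature at 2500 ft = 15 − 2 × (2500/1000) = 10°C.
ISA deviation = 30 − 10 = +20°C.
Density altitude = 2500 + 120 × (20) = 2500 + (+2400) = 4900 ft.

4900 ft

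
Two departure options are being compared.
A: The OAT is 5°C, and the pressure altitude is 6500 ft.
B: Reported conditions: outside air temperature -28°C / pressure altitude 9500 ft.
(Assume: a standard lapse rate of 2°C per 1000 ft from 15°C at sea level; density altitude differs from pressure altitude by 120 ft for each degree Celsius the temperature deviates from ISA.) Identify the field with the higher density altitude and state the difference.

A: ISA temp = 2°C, deviation +3°C, DA = 6500 + 120 × 3 = 6860 ft.
B: ISA temp = -4°C, deviation -24°C, DA = 9500 + 120 × (-24) = 6620 ft.
A is higher by 6860 − 6620 = 240 ft.

A by 240 ft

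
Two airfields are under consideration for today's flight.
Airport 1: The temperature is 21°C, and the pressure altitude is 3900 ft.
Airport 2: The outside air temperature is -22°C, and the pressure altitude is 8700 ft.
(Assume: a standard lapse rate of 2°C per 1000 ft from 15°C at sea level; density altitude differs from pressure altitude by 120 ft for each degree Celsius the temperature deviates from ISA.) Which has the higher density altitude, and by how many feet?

Airport 2 by 792 ft

Airport 1: ISA temp = 7.2°C, deviation +13.8°C, DA = 3900 + 120 × 13.8 = 5556 ft.
Airport 2: ISA temp = -2.4°C, deviation -19.6°C, DA = 8700 + 120 × (-19.6) = 6348 ft.
Airport 2 is higher by 6348 − 5556 = 792 ft.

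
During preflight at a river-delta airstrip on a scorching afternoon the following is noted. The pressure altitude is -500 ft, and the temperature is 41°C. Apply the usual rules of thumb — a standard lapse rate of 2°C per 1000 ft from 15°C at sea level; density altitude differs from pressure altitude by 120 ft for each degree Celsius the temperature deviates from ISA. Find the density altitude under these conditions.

ISA temperature at -500 ft = 15 − 2 × (-500/1000) = 16°C.
ISA deviation = 41 − 16 = +25°C.
Density altitude = -500 + 120 × (25) = -500 + (+3000) = 2500 ft.

2500 ft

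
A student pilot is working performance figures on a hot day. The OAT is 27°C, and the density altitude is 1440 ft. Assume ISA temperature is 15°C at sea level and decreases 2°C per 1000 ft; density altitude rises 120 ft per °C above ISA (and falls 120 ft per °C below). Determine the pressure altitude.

DA = PA + 120 × (OAT − (15 − 2·PA/1000)) = PA + 120·OAT − 1800 + 0.24·PA = 1.24·PA + 120·OAT − 1800.
So 1.24·PA = 1440 − 120 × 27 + 1800 = 0.
PA = 0 / 1.24 = 0 ft.

0 ft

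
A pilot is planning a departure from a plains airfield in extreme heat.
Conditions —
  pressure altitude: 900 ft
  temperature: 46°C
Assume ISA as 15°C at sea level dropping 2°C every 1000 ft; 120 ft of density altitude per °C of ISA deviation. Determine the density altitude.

4836 ft

ISA temperature at 900 ft = 15 − 2 × (900/1000) = 13.2°C.
ISA deviation = 46 − 13.2 = +32.8°C.
Density altitude = 900 + 120 × (32.8) = 900 + (+3936) = 4836 ft.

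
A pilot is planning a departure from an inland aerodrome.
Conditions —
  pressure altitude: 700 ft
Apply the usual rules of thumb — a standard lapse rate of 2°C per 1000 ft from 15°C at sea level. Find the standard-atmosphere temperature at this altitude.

ISA temperature = 15 − 2 × (700/1000) = 15 − 1.4 = 13.6°C.

13.6°C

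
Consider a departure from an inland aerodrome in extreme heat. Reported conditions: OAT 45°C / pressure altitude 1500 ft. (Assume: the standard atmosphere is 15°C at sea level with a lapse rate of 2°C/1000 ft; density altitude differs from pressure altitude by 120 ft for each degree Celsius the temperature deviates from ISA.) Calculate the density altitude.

ISA temperature at 1500 ft = 15 − 2 × (1500/1000) = 12°C.
ISA deviation = 45 − 12 = +33°C.
Density altitude = 1500 + 120 × (33) = 1500 + (+3960) = 5460 ft.

5460 ft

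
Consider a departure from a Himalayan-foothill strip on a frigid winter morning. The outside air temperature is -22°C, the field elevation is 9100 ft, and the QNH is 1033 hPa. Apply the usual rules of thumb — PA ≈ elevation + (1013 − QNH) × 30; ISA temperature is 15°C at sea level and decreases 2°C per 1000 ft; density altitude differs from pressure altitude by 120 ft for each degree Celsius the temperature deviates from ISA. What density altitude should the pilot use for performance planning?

6100 ft

Pressure altitude = 9100 + (1013 − 1033) × 30 = 9100 + (-600) = 8500 ft.
ISA temperature at 8500 ft = 15 − 2 × (8500/1000) = -2°C.
ISA deviation = -22 − (-2) = -20°C.
Density altitude = 8500 + 120 × (-20) = 6100 ft.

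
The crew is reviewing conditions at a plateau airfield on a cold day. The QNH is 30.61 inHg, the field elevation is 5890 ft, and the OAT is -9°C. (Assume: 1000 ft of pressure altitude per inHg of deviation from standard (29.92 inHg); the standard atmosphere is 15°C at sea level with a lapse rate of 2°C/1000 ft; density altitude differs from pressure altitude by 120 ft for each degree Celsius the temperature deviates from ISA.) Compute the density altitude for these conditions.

Pressure altitude = 5890 + (29.92 − 30.61) × 1000 = 5890 + (-690) = 5200 ft.
ISA temperature at 5200 ft = 15 − 2 × (5200/1000) = 4.6°C.
ISA deviation = -9 − 4.6 = -13.6°C.
Density altitude = 5200 + 120 × (-13.6) = 3568 ft.

3568 ft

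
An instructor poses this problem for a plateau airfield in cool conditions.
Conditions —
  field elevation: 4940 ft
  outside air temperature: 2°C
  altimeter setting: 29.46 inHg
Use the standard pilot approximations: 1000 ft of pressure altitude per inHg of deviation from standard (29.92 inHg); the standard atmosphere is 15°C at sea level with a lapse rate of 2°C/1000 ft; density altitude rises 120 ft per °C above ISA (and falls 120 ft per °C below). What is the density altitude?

Pressure altitude = 4940 + (29.92 − 29.46) × 1000 = 4940 + (+460) = 5400 ft.
ISA temperature at 5400 ft = 15 − 2 × (5400/1000) = 4.2°C.
ISA deviation = 2 − 4.2 = -2.2°C.
Density altitude = 5400 + 120 × (-2.2) = 5136 ft.

5136 ft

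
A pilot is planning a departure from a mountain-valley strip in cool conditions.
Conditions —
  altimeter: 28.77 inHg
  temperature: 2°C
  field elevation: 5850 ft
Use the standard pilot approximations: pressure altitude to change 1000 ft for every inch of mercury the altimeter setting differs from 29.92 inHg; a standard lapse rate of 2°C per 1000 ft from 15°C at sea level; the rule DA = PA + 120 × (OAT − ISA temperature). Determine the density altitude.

7120 ft

Pressure altitude = 5850 + (29.92 − 28.77) × 1000 = 5850 + (+1150) = 7000 ft.
ISA temperature at 7000 ft = 15 − 2 × (7000/1000) = 1°C.
ISA deviation = 2 − 1 = +1°C.
Density altitude = 7000 + 120 × (1) = 7120 ft.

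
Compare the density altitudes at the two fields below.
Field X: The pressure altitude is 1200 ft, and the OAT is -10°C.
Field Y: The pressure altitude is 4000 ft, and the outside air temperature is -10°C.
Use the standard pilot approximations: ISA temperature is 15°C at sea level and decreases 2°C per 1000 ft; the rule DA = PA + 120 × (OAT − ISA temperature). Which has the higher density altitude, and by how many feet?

Field Y by 3472 ft

Field X: ISA temp = 12.6°C, deviation -22.6°C, DA = 1200 + 120 × (-22.6) = -1512 ft.
Field Y: ISA temp = 7°C, deviation -17°C, DA = 4000 + 120 × (-17) = 1960 ft.
Field Y is higher by 1960 − (-1512) = 3472 ft.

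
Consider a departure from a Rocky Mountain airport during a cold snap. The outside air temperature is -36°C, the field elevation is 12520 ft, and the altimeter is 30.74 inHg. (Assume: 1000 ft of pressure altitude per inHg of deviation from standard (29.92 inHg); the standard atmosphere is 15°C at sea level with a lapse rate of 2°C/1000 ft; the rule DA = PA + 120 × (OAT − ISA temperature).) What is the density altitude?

Pressure altitude = 12520 + (29.92 − 30.74) × 1000 = 12520 + (-820) = 11700 ft.
ISA temperature at 11700 ft = 15 − 2 × (11700/1000) = -8.4°C.
ISA deviation = -36 − (-8.4) = -27.6°C.
Density altitude = 11700 + 120 × (-27.6) = 8388 ft.

8388 ft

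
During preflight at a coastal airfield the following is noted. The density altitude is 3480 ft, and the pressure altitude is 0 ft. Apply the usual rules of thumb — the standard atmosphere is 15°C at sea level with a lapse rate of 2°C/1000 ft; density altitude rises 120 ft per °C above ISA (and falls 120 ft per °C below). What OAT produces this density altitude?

44°C

Density altitude − pressure altitude = 3480 − 0 = +3480 ft.
At 120 ft/°C that is an ISA deviation of 3480/120 = +29°C.
ISA temperature at 0 ft = 15 − 2 × (0/1000) = 15°C.
OAT = ISA + deviation = 15 + (+29) = 44°C.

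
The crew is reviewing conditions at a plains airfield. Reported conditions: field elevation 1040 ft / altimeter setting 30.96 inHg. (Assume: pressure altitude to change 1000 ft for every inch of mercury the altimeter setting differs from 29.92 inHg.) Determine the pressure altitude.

0 ft

Pressure correction = (29.92 − 30.96) × 1000 = -1040 ft.
Pressure altitude = 1040 + (-1040) = 0 ft.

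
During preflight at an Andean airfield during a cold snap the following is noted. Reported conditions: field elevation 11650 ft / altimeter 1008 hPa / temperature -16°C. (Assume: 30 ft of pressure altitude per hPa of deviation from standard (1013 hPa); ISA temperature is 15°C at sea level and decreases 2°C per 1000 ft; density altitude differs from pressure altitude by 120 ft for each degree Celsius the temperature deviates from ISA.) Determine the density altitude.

10912 ft

Pressure altitude = 11650 + (1013 − 1008) × 30 = 11650 + (+150) = 11800 ft.
ISA temperature at 11800 ft = 15 − 2 × (11800/1000) = -8.6°C.
ISA deviation = -16 − (-8.6) = -7.4°C.
Density altitude = 11800 + 120 × (-7.4) = 10912 ft.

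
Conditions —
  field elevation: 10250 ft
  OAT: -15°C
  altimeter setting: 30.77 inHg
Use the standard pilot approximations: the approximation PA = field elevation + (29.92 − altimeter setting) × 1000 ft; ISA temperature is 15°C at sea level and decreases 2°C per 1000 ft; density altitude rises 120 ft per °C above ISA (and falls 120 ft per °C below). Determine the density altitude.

Pressure altitude = 10250 + (29.92 − 30.77) × 1000 = 10250 + (-850) = 9400 ft.
ISA temperature at 9400 ft = 15 − 2 × (9400/1000) = -3.8°C.
ISA deviation = -15 − (-3.8) = -11.2°C.
Density altitude = 9400 + 120 × (-11.2) = 8056 ft.

8056 ft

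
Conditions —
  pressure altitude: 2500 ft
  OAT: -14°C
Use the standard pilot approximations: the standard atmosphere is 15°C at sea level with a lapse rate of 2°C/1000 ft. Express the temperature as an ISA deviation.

ISA-24°C

ISA temperature at 2500 ft = 15 − 2 × (2500/1000) = 10°C.
Deviation = OAT − ISA = -14 − 10 = -24°C.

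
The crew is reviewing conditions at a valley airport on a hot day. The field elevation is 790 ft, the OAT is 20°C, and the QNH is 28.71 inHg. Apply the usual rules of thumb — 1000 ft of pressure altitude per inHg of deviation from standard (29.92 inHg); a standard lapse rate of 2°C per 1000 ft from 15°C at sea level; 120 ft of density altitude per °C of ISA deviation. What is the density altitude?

3080 ft

Pressure altitude = 790 + (29.92 − 28.71) × 1000 = 790 + (+1210) = 2000 ft.
ISA temperature at 2000 ft = 15 − 2 × (2000/1000) = 11°C.
ISA deviation = 20 − 11 = +9°C.
Density altitude = 2000 + 120 × (9) = 3080 ft.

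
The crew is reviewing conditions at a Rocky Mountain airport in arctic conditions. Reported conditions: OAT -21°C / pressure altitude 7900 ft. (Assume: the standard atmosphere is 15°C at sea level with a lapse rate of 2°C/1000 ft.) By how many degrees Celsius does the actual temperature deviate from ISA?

ISA temperature at 7900 ft = 15 − 2 × (7900/1000) = -0.8°C.
Deviation = OAT − ISA = -21 − (-0.8) = -20.2°C.

ISA-20.2°C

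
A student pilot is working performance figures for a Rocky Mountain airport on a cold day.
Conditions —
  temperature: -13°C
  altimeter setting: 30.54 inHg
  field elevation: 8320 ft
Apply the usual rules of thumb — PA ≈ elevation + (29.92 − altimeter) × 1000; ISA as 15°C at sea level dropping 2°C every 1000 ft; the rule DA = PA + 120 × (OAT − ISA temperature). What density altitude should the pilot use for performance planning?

Pressure altitude = 8320 + (29.92 − 30.54) × 1000 = 8320 + (-620) = 7700 ft.
ISA temperature at 7700 ft = 15 − 2 × (7700/1000) = -0.4°C.
ISA deviation = -13 − (-0.4) = -12.6°C.
Density altitude = 7700 + 120 × (-12.6) = 6188 ft.

6188 ft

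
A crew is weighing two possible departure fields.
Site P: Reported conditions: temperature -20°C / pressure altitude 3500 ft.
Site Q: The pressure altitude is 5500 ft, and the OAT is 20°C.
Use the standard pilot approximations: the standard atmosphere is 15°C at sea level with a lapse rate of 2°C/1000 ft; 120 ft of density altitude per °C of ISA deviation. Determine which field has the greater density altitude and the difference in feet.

Site Q by 7280 ft

Site P: ISA temp = 8°C, deviation -28°C, DA = 3500 + 120 × (-28) = 140 ft.
Site Q: ISA temp = 4°C, deviation +16°C, DA = 5500 + 120 × 16 = 7420 ft.
Site Q is higher by 7420 − 140 = 7280 ft.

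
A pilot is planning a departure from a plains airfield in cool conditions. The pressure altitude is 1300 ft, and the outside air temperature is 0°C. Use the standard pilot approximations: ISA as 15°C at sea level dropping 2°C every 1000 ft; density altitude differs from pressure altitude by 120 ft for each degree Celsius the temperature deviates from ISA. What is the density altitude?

-188 ft

ISA temperature at 1300 ft = 15 − 2 × (1300/1000) = 12.4°C.
ISA deviation = 0 − 12.4 = -12.4°C.
Density altitude = 1300 + 120 × (-12.4) = 1300 + (-1488) = -188 ft.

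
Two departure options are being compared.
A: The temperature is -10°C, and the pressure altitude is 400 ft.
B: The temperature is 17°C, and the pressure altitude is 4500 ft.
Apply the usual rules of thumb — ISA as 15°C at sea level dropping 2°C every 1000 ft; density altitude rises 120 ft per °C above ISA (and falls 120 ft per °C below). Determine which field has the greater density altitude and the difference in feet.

B by 8324 ft

A: ISA temp = 14.2°C, deviation -24.2°C, DA = 400 + 120 × (-24.2) = -2504 ft.
B: ISA temp = 6°C, deviation +11°C, DA = 4500 + 120 × 11 = 5820 ft.
B is higher by 5820 − (-2504) = 8324 ft.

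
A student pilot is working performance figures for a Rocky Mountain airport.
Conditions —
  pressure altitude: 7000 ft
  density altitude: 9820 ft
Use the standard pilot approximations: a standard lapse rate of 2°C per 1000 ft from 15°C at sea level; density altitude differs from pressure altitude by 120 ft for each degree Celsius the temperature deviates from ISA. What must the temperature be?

Density altitude − pressure altitude = 9820 − 7000 = +2820 ft.
At 120 ft/°C that is an ISA deviation of 2820/120 = +23.5°C.
ISA temperature at 7000 ft = 15 − 2 × (7000/1000) = 1°C.
OAT = ISA + deviation = 1 + (+23.5) = 24.5°C.

24.5°C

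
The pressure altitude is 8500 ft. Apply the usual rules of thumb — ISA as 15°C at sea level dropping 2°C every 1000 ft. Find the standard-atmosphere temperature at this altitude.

-2°C

ISA temperature = 15 − 2 × (8500/1000) = 15 − 17 = -2°C.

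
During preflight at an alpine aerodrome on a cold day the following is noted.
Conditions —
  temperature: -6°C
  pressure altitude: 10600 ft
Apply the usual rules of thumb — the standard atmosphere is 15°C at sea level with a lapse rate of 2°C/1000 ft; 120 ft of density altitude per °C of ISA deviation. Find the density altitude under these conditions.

10624 ft

ISA temperature at 10600 ft = 15 − 2 × (10600/1000) = -6.2°C.
ISA deviation = -6 − (-6.2) = +0.2°C.
Density altitude = 10600 + 120 × (0.2) = 10600 + (+24) = 10624 ft.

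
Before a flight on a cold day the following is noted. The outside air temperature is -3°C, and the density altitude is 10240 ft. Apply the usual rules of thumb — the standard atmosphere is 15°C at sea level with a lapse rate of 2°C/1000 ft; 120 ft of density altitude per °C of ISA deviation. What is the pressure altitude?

DA = PA + 120 × (OAT − (15 − 2·PA/1000)) = PA + 120·OAT − 1800 + 0.24·PA = 1.24·PA + 120·OAT − 1800.
So 1.24·PA = 10240 − 120 × (-3) + 1800 = 12400.
PA = 12400 / 1.24 = 10000 ft.

10000 ft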